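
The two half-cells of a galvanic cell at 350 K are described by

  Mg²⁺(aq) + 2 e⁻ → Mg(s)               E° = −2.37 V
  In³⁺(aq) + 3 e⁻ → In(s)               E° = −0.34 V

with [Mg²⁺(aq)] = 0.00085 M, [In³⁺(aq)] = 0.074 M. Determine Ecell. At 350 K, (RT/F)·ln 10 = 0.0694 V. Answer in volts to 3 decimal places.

+2.110 V

The In³⁺/In couple has the more positive E°, so it is the cathode; Mg²⁺/Mg is the anode.
E°cell = −0.34 − (−2.37) = +2.03 V, with n = 6 electrons transferred.
Balancing gives 2 In³⁺(aq) + 3 Mg(s) → 2 In(s) + 3 Mg²⁺(aq); hence Q = [Mg²⁺(aq)]^3 / [In³⁺(aq)]^2 = 1.12×10^−7 (log Q = −6.950).
E = E° − (0.0694/n)·log Q = +2.03 − (0.0694/6)(−6.950) = +2.110 V.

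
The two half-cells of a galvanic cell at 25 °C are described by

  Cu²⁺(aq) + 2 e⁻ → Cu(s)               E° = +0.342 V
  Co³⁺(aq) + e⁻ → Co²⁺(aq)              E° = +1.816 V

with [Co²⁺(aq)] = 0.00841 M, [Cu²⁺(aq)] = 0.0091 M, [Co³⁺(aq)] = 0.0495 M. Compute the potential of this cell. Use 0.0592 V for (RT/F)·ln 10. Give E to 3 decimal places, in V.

+1.580 V

The Co³⁺/Co²⁺ couple has the more positive E°, so it is the cathode; Cu²⁺/Cu is the anode.
E°cell = E°cat − E°an = +1.816 − (+0.342) = +1.474 V; n = 2.
For the overall reaction 2 Co³⁺(aq) + Cu(s) → 2 Co²⁺(aq) + Cu²⁺(aq), Q = ([Co²⁺(aq)]^2·[Cu²⁺(aq)]) / [Co³⁺(aq)]^2 = 0.000263, giving log Q = −3.581.
Applying E = E° − (RT ln10/nF)·log Q gives +1.474 − (0.0592/2)(−3.581) = +1.580 V.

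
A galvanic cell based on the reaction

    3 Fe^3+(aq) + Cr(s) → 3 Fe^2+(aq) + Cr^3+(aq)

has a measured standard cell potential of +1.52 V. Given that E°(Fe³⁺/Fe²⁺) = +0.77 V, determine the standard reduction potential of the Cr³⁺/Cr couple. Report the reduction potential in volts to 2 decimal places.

−0.75 V

In the reaction as written the Fe³⁺/Fe²⁺ couple is reduced (cathode) and Cr³⁺/Cr is oxidized (anode), so E°cell = E°(Fe³⁺/Fe²⁺) − E°(Cr³⁺/Cr).
E°(Cr³⁺/Cr) = E°(cathode) − E°cell = +0.77 − (+1.52) = −0.75 V.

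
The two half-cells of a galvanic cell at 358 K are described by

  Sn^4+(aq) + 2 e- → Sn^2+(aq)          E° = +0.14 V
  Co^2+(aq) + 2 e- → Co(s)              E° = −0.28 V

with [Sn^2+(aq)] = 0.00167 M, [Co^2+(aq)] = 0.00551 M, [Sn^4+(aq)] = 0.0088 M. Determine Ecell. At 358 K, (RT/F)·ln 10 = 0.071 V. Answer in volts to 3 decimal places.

+0.526 V

Since E°(Sn⁴⁺/Sn²⁺) > E°(Co²⁺/Co), Sn⁴⁺/Sn²⁺ serves as the cathode.
E°cell = +0.14 − (−0.28) = +0.42 V, with n = 2 electrons transferred.
Balancing gives Sn^4+(aq) + Co(s) → Sn^2+(aq) + Co^2+(aq); hence Q = ([Sn^2+(aq)]·[Co^2+(aq)]) / [Sn^4+(aq)] = 0.00105 (log Q = −2.981).
E = E° − (0.071/n)·log Q = +0.42 − (0.071/2)(−2.981) = +0.526 V.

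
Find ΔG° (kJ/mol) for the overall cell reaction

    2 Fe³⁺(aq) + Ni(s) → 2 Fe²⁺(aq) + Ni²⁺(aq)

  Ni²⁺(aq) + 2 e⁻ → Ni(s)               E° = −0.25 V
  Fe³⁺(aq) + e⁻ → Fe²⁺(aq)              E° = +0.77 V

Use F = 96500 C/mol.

−197 kJ/mol

In the reaction as written Fe³⁺(aq) is reduced, so the Fe³⁺/Fe²⁺ couple is the cathode and Ni²⁺/Ni is the anode.
E°cell = +0.77 − (−0.25) = +1.02 V; balancing electrons gives n = 2.
ΔG° = −nFE°cell = −(2)(96500)(+1.02) J/mol = −197 kJ/mol.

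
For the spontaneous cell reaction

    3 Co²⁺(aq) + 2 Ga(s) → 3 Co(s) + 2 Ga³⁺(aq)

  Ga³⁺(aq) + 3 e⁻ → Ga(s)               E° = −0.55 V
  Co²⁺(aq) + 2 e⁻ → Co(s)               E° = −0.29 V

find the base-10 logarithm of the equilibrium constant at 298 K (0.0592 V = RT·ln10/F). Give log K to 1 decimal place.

The Co²⁺/Co couple is reduced (cathode); E°cell = −0.29 − (−0.55) = +0.26 V with n = 6.
At equilibrium E = 0, so log K = nE°cell / 0.0592 = (6)(+0.26) / 0.0592 = 26.4.

log K = 26.4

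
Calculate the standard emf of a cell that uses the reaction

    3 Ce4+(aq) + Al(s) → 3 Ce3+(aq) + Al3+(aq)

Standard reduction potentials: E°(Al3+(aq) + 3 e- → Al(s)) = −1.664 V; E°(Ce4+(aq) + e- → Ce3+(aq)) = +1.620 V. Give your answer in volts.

Ce4+(aq) gains electrons, so the Ce⁴⁺/Ce³⁺ couple is the cathode; the Al³⁺/Al couple is the anode.
E°cell = E°(cathode) − E°(anode) = +1.620 − (−1.664) = +3.284 V.
The positive value indicates the reaction is spontaneous as written.

+3.284 V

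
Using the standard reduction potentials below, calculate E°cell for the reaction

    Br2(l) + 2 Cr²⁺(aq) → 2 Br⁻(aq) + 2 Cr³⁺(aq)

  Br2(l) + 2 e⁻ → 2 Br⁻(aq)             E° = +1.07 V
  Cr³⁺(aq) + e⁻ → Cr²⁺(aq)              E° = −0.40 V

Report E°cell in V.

+1.47 V

Br2(l) gains electrons, so the Br₂/Br⁻ couple is the cathode; the Cr³⁺/Cr²⁺ couple is the anode.
E°cell = E°(cathode) − E°(anode) = +1.07 − (−0.40) = +1.47 V.
The positive value indicates the reaction is spontaneous as written.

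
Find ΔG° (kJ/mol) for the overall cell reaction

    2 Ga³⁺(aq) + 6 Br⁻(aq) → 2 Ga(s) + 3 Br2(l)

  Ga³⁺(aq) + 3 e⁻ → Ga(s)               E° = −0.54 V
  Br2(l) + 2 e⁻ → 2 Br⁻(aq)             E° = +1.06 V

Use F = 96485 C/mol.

In the reaction as written Ga³⁺(aq) is reduced, so the Ga³⁺/Ga couple is the cathode and Br₂/Br⁻ is the anode.
E°cell = −0.54 − (+1.06) = −1.60 V; balancing electrons gives n = 6.
ΔG° = −nFE°cell = −(6)(96485)(−1.60) J/mol = +926 kJ/mol.

+926 kJ/mol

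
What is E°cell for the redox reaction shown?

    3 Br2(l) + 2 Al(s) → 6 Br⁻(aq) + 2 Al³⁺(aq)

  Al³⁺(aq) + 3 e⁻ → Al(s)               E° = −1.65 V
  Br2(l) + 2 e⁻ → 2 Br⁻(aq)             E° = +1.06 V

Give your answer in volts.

Br2(l) gains electrons, so the Br₂/Br⁻ couple is the cathode; the Al³⁺/Al couple is the anode.
E°cell = E°(cathode) − E°(anode) = +1.06 − (−1.65) = +2.71 V.

+2.71 V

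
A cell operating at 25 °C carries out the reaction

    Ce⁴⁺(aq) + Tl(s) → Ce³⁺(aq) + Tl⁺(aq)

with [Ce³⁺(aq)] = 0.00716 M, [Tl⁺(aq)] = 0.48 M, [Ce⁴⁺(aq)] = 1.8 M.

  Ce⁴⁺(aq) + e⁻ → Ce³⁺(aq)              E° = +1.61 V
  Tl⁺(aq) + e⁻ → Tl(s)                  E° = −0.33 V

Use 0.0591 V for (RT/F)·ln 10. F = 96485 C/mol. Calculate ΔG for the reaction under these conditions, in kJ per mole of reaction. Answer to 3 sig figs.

The standard cell potential is +1.61 − (−0.33) = +1.94 V, with n = 1 electron in the balanced equation.
The reaction quotient is ([Ce³⁺(aq)]·[Tl⁺(aq)]) / [Ce⁴⁺(aq)] = 0.00191; by Nernst, E = +1.94 − (0.0591/1)(−2.719) = +2.1007 V.
ΔG = −nFE = −(1)(96485)(+2.1007) J/mol = −203 kJ/mol.

−203 kJ/mol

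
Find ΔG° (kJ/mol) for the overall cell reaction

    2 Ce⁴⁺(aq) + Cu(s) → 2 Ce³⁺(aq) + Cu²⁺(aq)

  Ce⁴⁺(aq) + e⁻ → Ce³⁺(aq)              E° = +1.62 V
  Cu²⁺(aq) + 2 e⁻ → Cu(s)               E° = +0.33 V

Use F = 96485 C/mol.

−249 kJ/mol

In the reaction as written Ce⁴⁺(aq) is reduced, so the Ce⁴⁺/Ce³⁺ couple is the cathode and Cu²⁺/Cu is the anode.
E°cell = +1.62 − (+0.33) = +1.29 V; balancing electrons gives n = 2.
ΔG° = −nFE°cell = −(2)(96485)(+1.29) J/mol = −249 kJ/mol.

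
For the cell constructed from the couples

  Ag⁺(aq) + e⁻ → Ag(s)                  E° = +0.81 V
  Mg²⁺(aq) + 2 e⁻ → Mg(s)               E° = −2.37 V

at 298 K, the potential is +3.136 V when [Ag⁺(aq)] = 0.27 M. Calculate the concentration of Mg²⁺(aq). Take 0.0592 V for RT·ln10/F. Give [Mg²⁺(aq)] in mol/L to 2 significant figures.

With Ag⁺/Ag at the cathode and Mg²⁺/Mg at the anode, E°cell = +0.81 − (−2.37) = +3.18 V (n = 2).
Since E = E° − (0.0592/n)·log Q, log Q = n(E° − E)/0.0592 = 1.486.
The balanced reaction is 2 Ag⁺(aq) + Mg(s) → 2 Ag(s) + Mg²⁺(aq), so Q = [Mg²⁺(aq)] / [Ag⁺(aq)]^2.
Substituting the known concentrations and solving, log [Mg²⁺(aq)] = 0.349 and [Mg²⁺(aq)] = 2.2 M.

2.2 M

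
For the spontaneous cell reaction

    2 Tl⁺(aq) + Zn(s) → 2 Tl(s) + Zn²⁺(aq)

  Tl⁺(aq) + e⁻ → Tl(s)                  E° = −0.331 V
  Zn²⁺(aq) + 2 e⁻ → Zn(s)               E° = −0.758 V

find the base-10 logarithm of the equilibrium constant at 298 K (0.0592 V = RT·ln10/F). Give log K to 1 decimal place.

log K = 14.4

The Tl⁺/Tl couple is reduced (cathode); E°cell = −0.331 − (−0.758) = +0.427 V with n = 2.
At equilibrium E = 0, so log K = nE°cell / 0.0592 = (2)(+0.427) / 0.0592 = 14.4.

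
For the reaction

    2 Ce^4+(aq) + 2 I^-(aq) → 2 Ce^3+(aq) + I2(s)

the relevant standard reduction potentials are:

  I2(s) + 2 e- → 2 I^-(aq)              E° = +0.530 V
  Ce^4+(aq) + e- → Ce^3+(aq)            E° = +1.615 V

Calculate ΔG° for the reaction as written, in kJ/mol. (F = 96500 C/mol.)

In the reaction as written Ce^4+(aq) is reduced, so the Ce⁴⁺/Ce³⁺ couple is the cathode and I₂/I⁻ is the anode.
E°cell = +1.615 − (+0.530) = +1.085 V; balancing electrons gives n = 2.
ΔG° = −nFE°cell = −(2)(96500)(+1.085) J/mol = −209 kJ/mol.

−209 kJ/mol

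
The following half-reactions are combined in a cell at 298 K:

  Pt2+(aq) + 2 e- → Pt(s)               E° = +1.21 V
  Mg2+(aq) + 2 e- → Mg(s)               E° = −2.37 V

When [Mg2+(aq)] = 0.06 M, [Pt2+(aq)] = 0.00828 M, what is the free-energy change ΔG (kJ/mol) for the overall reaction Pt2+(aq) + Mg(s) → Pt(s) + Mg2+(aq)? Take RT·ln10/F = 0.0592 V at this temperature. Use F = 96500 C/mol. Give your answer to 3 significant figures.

−686 kJ/mol

With Pt²⁺/Pt reduced at the cathode, E°cell = +1.21 − (−2.37) = +3.58 V and n = 2.
The reaction quotient is [Mg2+(aq)] / [Pt2+(aq)] = 7.25; by Nernst, E = +3.58 − (0.0592/2)(0.860) = +3.5545 V.
ΔG = −nFE = −(2)(96500)(+3.5545) J/mol = −686 kJ/mol.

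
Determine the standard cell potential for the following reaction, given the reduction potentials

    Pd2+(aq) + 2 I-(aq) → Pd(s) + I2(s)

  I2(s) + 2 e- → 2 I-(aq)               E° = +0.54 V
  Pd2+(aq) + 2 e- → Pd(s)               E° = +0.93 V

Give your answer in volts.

In the reaction as written, Pd2+(aq) is reduced (cathode) and I2(s) is produced by oxidation at the anode.
E°cell = E°(cathode) − E°(anode) = +0.93 − (+0.54) = +0.39 V.

+0.39 V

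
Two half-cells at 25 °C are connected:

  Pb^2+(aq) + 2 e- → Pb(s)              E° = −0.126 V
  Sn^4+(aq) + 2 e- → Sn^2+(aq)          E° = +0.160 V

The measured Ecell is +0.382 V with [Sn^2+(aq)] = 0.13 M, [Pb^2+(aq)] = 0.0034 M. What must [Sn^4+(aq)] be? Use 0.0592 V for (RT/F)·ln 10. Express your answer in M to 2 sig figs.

0.77 M

Sn⁴⁺/Sn²⁺ is the cathode (higher E°); E°cell = +0.160 − (−0.126) = +0.286 V with n = 2.
From the Nernst equation, log Q = n(E° − E)/0.0592 = 2·(+0.286 − (+0.382))/0.0592 = −3.243.
For Sn^4+(aq) + Pb(s) → Sn^2+(aq) + Pb^2+(aq), the reaction quotient is Q = ([Sn^2+(aq)]·[Pb^2+(aq)]) / [Sn^4+(aq)].
Substituting the known concentrations and solving, log [Sn^4+(aq)] = −0.112 and [Sn^4+(aq)] = 0.77 M.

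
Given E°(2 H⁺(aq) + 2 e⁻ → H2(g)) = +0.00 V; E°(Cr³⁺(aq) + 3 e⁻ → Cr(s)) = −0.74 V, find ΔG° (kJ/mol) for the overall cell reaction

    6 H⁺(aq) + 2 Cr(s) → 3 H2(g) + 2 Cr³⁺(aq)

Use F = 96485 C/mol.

In the reaction as written H⁺(aq) is reduced, so the 2H⁺/H₂ couple is the cathode and Cr³⁺/Cr is the anode.
E°cell = +0.00 − (−0.74) = +0.74 V; balancing electrons gives n = 6.
ΔG° = −nFE°cell = −(6)(96485)(+0.74) J/mol = −428 kJ/mol.

−428 kJ/mol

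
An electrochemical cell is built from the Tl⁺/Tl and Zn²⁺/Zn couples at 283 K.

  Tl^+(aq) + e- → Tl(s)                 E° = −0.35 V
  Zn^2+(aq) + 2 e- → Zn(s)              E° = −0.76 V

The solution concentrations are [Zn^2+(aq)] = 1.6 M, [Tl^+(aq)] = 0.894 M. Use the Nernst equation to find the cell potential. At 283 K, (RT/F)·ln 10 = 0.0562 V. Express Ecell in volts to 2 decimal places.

+0.40 V

The Tl⁺/Tl couple has the more positive E°, so it is the cathode; Zn²⁺/Zn is the anode.
E°cell = E°cat − E°an = −0.35 − (−0.76) = +0.41 V; n = 2.
The balanced reaction is 2 Tl^+(aq) + Zn(s) → 2 Tl(s) + Zn^2+(aq), so Q = [Zn^2+(aq)] / [Tl^+(aq)]^2 = 2 and log Q = 0.301.
E = E° − (0.0562/n)·log Q = +0.41 − (0.0562/2)(0.301) = +0.40 V.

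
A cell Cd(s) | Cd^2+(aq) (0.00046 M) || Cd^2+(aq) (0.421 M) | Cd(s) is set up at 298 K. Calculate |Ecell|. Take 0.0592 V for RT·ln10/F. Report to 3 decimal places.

0.088 V

For a concentration cell E°cell = 0, since both electrodes use the same couple.
The compartment with the higher Cd^2+(aq) concentration (0.421 M) acts as the cathode; ions are reduced there and produced at the dilute (0.00046 M) anode.
With n = 2, Ecell = −(0.0592/2)·log([dilute]/[conc]) = −(0.0592/2)·log(0.00046/0.421) = +0.088 V.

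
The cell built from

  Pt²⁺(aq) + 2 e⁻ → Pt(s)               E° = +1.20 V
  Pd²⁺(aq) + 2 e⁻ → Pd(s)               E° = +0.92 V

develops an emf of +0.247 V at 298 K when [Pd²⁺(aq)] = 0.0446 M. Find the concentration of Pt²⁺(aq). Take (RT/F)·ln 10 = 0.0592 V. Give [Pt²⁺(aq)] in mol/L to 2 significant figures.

Pt²⁺/Pt is the cathode (higher E°); E°cell = +1.20 − (+0.92) = +0.28 V with n = 2.
Since E = E° − (0.0592/n)·log Q, log Q = n(E° − E)/0.0592 = 1.115.
The balanced reaction is Pt²⁺(aq) + Pd(s) → Pt(s) + Pd²⁺(aq), so Q = [Pd²⁺(aq)] / [Pt²⁺(aq)].
Solving for the unknown gives log [Pt²⁺(aq)] = −2.466, so [Pt²⁺(aq)] ≈ 0.0034 M.

0.0034 M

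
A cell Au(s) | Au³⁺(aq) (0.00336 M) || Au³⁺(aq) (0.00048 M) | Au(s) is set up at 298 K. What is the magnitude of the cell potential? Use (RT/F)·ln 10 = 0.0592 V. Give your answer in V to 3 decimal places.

For a concentration cell E°cell = 0, since both electrodes use the same couple.
The compartment with the higher Au³⁺(aq) concentration (0.00336 M) acts as the cathode; ions are reduced there and produced at the dilute (0.00048 M) anode.
With n = 3, Ecell = −(0.0592/3)·log([dilute]/[conc]) = −(0.0592/3)·log(0.00048/0.00336) = +0.017 V.

0.017 V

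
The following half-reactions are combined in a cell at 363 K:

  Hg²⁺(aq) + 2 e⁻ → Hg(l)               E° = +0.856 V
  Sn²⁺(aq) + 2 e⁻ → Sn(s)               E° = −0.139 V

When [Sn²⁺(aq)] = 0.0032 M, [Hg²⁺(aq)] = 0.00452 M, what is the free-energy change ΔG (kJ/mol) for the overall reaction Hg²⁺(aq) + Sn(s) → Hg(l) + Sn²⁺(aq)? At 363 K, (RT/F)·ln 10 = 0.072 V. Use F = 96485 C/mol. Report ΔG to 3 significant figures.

−193 kJ/mol

The standard cell potential is +0.856 − (−0.139) = +0.995 V, with n = 2 electrons in the balanced equation.
Here Q = [Sn²⁺(aq)] / [Hg²⁺(aq)] = 0.708 (log Q = −0.150), giving E = +0.995 − (0.072/2)·(−0.150) = +1.0004 V.
Finally ΔG = −nFE = −(2)(96485 C/mol)(+1.0004 V) = −193 kJ/mol.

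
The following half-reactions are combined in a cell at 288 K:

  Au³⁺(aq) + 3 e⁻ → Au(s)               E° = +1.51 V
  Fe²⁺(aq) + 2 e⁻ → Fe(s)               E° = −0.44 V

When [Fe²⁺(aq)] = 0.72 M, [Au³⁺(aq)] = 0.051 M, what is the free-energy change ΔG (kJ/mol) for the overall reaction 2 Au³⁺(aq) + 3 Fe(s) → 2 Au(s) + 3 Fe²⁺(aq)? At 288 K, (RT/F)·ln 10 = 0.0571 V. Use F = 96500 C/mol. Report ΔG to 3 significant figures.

−1120 kJ/mol

E°cell = +1.51 − (−0.44) = +1.95 V; the balanced reaction transfers n = 6 electrons.
The reaction quotient is [Fe²⁺(aq)]^3 / [Au³⁺(aq)]^2 = 144; by Nernst, E = +1.95 − (0.0571/6)(2.157) = +1.9295 V.
Finally ΔG = −nFE = −(6)(96500 C/mol)(+1.9295 V) = −1120 kJ/mol.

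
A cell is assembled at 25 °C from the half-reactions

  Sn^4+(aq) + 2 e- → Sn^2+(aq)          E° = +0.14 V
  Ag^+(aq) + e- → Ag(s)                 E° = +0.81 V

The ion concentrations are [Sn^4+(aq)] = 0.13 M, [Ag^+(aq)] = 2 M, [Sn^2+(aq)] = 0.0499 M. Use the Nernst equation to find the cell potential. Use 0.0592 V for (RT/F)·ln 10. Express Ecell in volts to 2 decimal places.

+0.68 V

The Ag⁺/Ag couple has the more positive E°, so it is the cathode; Sn⁴⁺/Sn²⁺ is the anode.
The standard potential is +0.81 − (+0.14) = +0.67 V and the balanced reaction transfers n = 2 electrons.
For the overall reaction 2 Ag^+(aq) + Sn^2+(aq) → 2 Ag(s) + Sn^4+(aq), Q = [Sn^4+(aq)] / ([Ag^+(aq)]^2·[Sn^2+(aq)]) = 0.651, giving log Q = −0.186.
E = E° − (0.0592/n)·log Q = +0.67 − (0.0592/2)(−0.186) = +0.68 V.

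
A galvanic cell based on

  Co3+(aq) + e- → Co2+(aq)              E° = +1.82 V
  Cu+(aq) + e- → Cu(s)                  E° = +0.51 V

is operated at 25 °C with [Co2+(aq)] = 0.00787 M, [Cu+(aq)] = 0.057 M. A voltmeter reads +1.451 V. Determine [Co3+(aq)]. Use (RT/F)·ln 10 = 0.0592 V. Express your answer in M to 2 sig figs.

With Co³⁺/Co²⁺ at the cathode and Cu⁺/Cu at the anode, E°cell = +1.82 − (+0.51) = +1.31 V (n = 1).
Since E = E° − (0.0592/n)·log Q, log Q = n(E° − E)/0.0592 = −2.382.
The balanced reaction is Co3+(aq) + Cu(s) → Co2+(aq) + Cu+(aq), so Q = ([Co2+(aq)]·[Cu+(aq)]) / [Co3+(aq)].
Substituting the known concentrations and solving, log [Co3+(aq)] = −0.966 and [Co3+(aq)] = 0.11 M.

0.11 M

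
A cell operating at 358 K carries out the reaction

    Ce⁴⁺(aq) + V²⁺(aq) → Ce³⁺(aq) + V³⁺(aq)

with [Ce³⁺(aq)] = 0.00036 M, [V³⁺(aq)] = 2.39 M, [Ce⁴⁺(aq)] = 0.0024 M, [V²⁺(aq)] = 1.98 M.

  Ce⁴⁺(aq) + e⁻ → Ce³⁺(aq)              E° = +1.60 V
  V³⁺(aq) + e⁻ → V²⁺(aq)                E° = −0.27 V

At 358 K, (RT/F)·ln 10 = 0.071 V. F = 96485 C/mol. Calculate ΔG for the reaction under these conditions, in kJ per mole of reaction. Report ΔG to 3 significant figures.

−186 kJ/mol

The standard cell potential is +1.60 − (−0.27) = +1.87 V, with n = 1 electron in the balanced equation.
The reaction quotient is ([Ce³⁺(aq)]·[V³⁺(aq)]) / ([Ce⁴⁺(aq)]·[V²⁺(aq)]) = 0.181; by Nernst, E = +1.87 − (0.071/1)(−0.742) = +1.9227 V.
ΔG = −nFE = −(1)(96485)(+1.9227) J/mol = −186 kJ/mol.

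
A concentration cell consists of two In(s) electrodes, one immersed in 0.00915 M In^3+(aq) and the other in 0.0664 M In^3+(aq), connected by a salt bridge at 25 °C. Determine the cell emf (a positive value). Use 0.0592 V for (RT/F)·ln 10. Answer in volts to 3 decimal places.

0.017 V

For a concentration cell E°cell = 0, since both electrodes use the same couple.
The compartment with the higher In^3+(aq) concentration (0.0664 M) acts as the cathode; ions are reduced there and produced at the dilute (0.00915 M) anode.
With n = 3, Ecell = −(0.0592/3)·log([dilute]/[conc]) = −(0.0592/3)·log(0.00915/0.0664) = +0.017 V.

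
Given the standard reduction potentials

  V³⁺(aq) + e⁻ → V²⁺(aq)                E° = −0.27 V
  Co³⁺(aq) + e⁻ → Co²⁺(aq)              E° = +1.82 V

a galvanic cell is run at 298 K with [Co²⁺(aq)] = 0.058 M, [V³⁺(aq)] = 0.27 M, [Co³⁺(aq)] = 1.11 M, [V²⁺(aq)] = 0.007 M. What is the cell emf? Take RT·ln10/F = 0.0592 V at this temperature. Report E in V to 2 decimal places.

The Co³⁺/Co²⁺ couple has the more positive E°, so it is the cathode; V³⁺/V²⁺ is the anode.
The standard potential is +1.82 − (−0.27) = +2.09 V and the balanced reaction transfers n = 1 electron.
Balancing gives Co³⁺(aq) + V²⁺(aq) → Co²⁺(aq) + V³⁺(aq); hence Q = ([Co²⁺(aq)]·[V³⁺(aq)]) / ([Co³⁺(aq)]·[V²⁺(aq)]) = 2.02 (log Q = 0.304).
Applying E = E° − (RT ln10/nF)·log Q gives +2.09 − (0.0592/1)(0.304) = +2.07 V.

+2.07 V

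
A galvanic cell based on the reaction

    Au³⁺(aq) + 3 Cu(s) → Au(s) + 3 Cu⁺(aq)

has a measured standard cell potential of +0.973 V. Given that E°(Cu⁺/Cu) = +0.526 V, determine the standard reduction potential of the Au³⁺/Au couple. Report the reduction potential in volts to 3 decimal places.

+1.499 V

In the reaction as written the Au³⁺/Au couple is reduced (cathode) and Cu⁺/Cu is oxidized (anode), so E°cell = E°(Au³⁺/Au) − E°(Cu⁺/Cu).
E°(Au³⁺/Au) = E°cell + E°(anode) = +0.973 + (+0.526) = +1.499 V.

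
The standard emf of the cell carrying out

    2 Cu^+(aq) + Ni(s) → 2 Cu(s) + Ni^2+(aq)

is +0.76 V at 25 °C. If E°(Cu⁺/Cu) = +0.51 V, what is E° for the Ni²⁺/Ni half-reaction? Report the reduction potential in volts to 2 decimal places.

−0.25 V

In the reaction as written the Cu⁺/Cu couple is reduced (cathode) and Ni²⁺/Ni is oxidized (anode), so E°cell = E°(Cu⁺/Cu) − E°(Ni²⁺/Ni).
E°(Ni²⁺/Ni) = E°(cathode) − E°cell = +0.51 − (+0.76) = −0.25 V.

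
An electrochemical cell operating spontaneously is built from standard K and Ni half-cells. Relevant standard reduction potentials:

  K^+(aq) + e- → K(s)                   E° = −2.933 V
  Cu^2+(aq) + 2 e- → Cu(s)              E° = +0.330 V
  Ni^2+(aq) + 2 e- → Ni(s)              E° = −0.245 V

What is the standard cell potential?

The Ni²⁺/Ni couple has the higher E°, so Ni ion is reduced (cathode) and K is oxidized (anode).
E°cell = E°(cathode) − E°(anode) = −0.245 − (−2.933) = +2.688 V.

+2.688 V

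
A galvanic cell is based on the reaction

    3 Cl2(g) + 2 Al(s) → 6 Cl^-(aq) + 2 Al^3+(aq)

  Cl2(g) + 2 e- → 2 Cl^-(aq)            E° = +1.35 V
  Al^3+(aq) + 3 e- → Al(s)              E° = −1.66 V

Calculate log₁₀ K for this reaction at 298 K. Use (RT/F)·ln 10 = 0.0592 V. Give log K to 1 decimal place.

log K = 305.1

The Cl₂/Cl⁻ couple is reduced (cathode); E°cell = +1.35 − (−1.66) = +3.01 V with n = 6.
At equilibrium E = 0, so log K = nE°cell / 0.0592 = (6)(+3.01) / 0.0592 = 305.1.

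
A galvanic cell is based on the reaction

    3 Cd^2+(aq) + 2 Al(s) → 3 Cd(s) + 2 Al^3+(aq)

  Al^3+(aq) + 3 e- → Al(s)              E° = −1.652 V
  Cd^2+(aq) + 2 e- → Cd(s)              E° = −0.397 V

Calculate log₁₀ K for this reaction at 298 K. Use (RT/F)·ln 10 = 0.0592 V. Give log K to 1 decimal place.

The Cd²⁺/Cd couple is reduced (cathode); E°cell = −0.397 − (−1.652) = +1.255 V with n = 6.
At equilibrium E = 0, so log K = nE°cell / 0.0592 = (6)(+1.255) / 0.0592 = 127.2.

log K = 127.2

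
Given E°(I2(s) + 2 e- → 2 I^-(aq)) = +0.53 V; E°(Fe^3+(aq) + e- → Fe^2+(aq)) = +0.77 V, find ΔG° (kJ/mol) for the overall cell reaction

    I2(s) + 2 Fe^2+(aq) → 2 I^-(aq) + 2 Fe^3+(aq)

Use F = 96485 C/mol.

In the reaction as written I2(s) is reduced, so the I₂/I⁻ couple is the cathode and Fe³⁺/Fe²⁺ is the anode.
E°cell = +0.53 − (+0.77) = −0.24 V; balancing electrons gives n = 2.
ΔG° = −nFE°cell = −(2)(96485)(−0.24) J/mol = +46.3 kJ/mol.

+46.3 kJ/mol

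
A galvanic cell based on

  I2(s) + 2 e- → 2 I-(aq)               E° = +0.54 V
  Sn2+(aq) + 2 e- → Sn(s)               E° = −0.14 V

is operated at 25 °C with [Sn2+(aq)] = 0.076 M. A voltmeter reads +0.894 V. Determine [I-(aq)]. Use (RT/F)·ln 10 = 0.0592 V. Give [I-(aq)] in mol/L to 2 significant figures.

0.00088 M

The I₂/I⁻ couple has the larger reduction potential, so it is the cathode: E°cell = +0.54 − (−0.14) = +0.68 V and n = 2.
Since E = E° − (0.0592/n)·log Q, log Q = n(E° − E)/0.0592 = −7.230.
The balanced reaction is I2(s) + Sn(s) → 2 I-(aq) + Sn2+(aq), so Q = [I-(aq)]^2·[Sn2+(aq)].
Isolating [I-(aq)] in Q = 10^{−7.230} yields log [I-(aq)] = −3.055, i.e. 0.00088 M.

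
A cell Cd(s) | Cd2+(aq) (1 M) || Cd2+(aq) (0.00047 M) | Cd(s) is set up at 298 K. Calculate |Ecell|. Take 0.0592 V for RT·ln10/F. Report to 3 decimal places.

0.099 V

For a concentration cell E°cell = 0, since both electrodes use the same couple.
The compartment with the higher Cd2+(aq) concentration (1 M) acts as the cathode; ions are reduced there and produced at the dilute (0.00047 M) anode.
With n = 2, Ecell = −(0.0592/2)·log([dilute]/[conc]) = −(0.0592/2)·log(0.00047/1) = +0.099 V.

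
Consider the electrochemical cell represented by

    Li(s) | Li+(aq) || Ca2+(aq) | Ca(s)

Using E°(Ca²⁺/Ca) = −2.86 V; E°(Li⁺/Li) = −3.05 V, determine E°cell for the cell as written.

+0.19 V

By convention the left-hand electrode in cell notation is the anode (oxidation) and the right-hand electrode is the cathode (reduction).
E°cell = E°(right) − E°(left) = −2.86 − (−3.05) = +0.19 V.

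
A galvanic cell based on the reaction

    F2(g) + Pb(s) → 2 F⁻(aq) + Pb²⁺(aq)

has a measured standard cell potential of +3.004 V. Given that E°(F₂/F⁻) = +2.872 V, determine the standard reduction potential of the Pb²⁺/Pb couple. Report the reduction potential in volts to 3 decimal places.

−0.132 V

In the reaction as written the F₂/F⁻ couple is reduced (cathode) and Pb²⁺/Pb is oxidized (anode), so E°cell = E°(F₂/F⁻) − E°(Pb²⁺/Pb).
E°(Pb²⁺/Pb) = E°(cathode) − E°cell = +2.872 − (+3.004) = −0.132 V.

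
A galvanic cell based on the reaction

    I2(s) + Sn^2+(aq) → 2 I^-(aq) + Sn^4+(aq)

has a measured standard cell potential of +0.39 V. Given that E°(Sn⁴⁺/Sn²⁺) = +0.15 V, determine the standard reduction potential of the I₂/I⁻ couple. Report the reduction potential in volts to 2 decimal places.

+0.54 V

In the reaction as written the I₂/I⁻ couple is reduced (cathode) and Sn⁴⁺/Sn²⁺ is oxidized (anode), so E°cell = E°(I₂/I⁻) − E°(Sn⁴⁺/Sn²⁺).
E°(I₂/I⁻) = E°cell + E°(anode) = +0.39 + (+0.15) = +0.54 V.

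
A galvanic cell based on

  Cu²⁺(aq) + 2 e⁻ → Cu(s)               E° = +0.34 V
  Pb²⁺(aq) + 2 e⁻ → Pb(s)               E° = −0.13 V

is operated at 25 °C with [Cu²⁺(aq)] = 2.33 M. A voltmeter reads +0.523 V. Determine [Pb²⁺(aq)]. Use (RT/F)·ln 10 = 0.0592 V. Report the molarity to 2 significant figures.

0.038 M

The Cu²⁺/Cu couple has the larger reduction potential, so it is the cathode: E°cell = +0.34 − (−0.13) = +0.47 V and n = 2.
Since E = E° − (0.0592/n)·log Q, log Q = n(E° − E)/0.0592 = −1.791.
The balanced reaction is Cu²⁺(aq) + Pb(s) → Cu(s) + Pb²⁺(aq), so Q = [Pb²⁺(aq)] / [Cu²⁺(aq)].
Isolating [Pb²⁺(aq)] in Q = 10^{−1.791} yields log [Pb²⁺(aq)] = −1.424, i.e. 0.038 M.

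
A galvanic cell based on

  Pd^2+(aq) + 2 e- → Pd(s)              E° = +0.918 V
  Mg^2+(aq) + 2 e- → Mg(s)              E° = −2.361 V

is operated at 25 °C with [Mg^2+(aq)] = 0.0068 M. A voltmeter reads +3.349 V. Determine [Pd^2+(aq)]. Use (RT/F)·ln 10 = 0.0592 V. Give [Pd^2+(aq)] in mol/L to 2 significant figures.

1.6 M

With Pd²⁺/Pd at the cathode and Mg²⁺/Mg at the anode, E°cell = +0.918 − (−2.361) = +3.279 V (n = 2).
Rearranging E = E° − (0.0592/n)·log Q gives log Q = 2(+3.279 − (+3.349))/0.0592 = −2.365.
The balanced reaction is Pd^2+(aq) + Mg(s) → Pd(s) + Mg^2+(aq), so Q = [Mg^2+(aq)] / [Pd^2+(aq)].
Isolating [Pd^2+(aq)] in Q = 10^{−2.365} yields log [Pd^2+(aq)] = 0.198, i.e. 1.6 M.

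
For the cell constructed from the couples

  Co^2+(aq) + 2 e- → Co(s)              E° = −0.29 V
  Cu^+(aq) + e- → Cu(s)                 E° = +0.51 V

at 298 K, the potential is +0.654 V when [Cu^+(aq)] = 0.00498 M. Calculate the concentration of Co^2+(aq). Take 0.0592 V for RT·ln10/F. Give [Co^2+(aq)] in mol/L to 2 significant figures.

The Cu⁺/Cu couple has the larger reduction potential, so it is the cathode: E°cell = +0.51 − (−0.29) = +0.80 V and n = 2.
Since E = E° − (0.0592/n)·log Q, log Q = n(E° − E)/0.0592 = 4.932.
Balancing electrons gives 2 Cu^+(aq) + Co(s) → 2 Cu(s) + Co^2+(aq); thus Q = [Co^2+(aq)] / [Cu^+(aq)]^2.
Substituting the known concentrations and solving, log [Co^2+(aq)] = 0.326 and [Co^2+(aq)] = 2.1 M.

2.1 M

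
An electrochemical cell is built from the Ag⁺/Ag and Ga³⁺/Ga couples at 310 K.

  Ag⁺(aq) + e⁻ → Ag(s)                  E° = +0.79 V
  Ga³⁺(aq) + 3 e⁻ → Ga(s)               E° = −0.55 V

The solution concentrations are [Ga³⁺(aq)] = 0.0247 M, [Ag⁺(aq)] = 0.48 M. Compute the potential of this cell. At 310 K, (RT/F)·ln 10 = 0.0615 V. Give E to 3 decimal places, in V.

+1.353 V

Ag⁺/Ag is reduced (cathode, E° = +0.79 V) and Ga³⁺/Ga is oxidized (anode).
E°cell = +0.79 − (−0.55) = +1.34 V, with n = 3 electrons transferred.
For the overall reaction 3 Ag⁺(aq) + Ga(s) → 3 Ag(s) + Ga³⁺(aq), Q = [Ga³⁺(aq)] / [Ag⁺(aq)]^3 = 0.223, giving log Q = −0.651.
E = E° − (0.0615/n)·log Q = +1.34 − (0.0615/3)(−0.651) = +1.353 V.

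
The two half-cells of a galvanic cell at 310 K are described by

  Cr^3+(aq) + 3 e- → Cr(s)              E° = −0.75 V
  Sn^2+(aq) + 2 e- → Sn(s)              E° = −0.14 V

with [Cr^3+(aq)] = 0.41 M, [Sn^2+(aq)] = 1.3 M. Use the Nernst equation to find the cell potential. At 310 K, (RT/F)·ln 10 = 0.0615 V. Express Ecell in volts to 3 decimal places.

+0.621 V

The Sn²⁺/Sn couple has the more positive E°, so it is the cathode; Cr³⁺/Cr is the anode.
E°cell = −0.14 − (−0.75) = +0.61 V, with n = 6 electrons transferred.
Balancing gives 3 Sn^2+(aq) + 2 Cr(s) → 3 Sn(s) + 2 Cr^3+(aq); hence Q = [Cr^3+(aq)]^2 / [Sn^2+(aq)]^3 = 0.0765 (log Q = −1.116).
By the Nernst equation, E = +0.61 − (0.0615/6)·(−1.116) = +0.621 V.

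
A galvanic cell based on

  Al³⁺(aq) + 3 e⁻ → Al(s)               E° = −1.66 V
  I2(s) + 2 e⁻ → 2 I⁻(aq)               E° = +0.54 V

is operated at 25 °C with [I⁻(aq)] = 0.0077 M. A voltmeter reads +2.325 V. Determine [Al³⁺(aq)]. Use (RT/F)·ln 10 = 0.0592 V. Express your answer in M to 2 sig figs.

1.0 M

I₂/I⁻ is the cathode (higher E°); E°cell = +0.54 − (−1.66) = +2.20 V with n = 6.
Rearranging E = E° − (0.0592/n)·log Q gives log Q = 6(+2.20 − (+2.325))/0.0592 = −12.669.
The balanced reaction is 3 I2(s) + 2 Al(s) → 6 I⁻(aq) + 2 Al³⁺(aq), so Q = [I⁻(aq)]^6·[Al³⁺(aq)]^2.
Solving for the unknown gives log [Al³⁺(aq)] = 0.006, so [Al³⁺(aq)] ≈ 1.0 M.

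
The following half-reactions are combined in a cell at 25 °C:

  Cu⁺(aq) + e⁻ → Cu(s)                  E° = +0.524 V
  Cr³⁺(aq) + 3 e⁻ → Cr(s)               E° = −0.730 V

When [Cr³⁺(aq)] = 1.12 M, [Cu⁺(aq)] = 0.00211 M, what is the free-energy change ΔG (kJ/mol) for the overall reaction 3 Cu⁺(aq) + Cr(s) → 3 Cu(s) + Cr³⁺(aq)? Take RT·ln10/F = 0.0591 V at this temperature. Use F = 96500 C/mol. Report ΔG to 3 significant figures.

The standard cell potential is +0.524 − (−0.730) = +1.254 V, with n = 3 electrons in the balanced equation.
Q = [Cr³⁺(aq)] / [Cu⁺(aq)]^3 = 1.19×10^8, so log Q = 8.076 and E = +1.254 − (0.0591/3)(8.076) = +1.0949 V.
Then ΔG = −nFE = −3 × 96500 × +1.0949 J/mol = −317 kJ/mol.

−317 kJ/mol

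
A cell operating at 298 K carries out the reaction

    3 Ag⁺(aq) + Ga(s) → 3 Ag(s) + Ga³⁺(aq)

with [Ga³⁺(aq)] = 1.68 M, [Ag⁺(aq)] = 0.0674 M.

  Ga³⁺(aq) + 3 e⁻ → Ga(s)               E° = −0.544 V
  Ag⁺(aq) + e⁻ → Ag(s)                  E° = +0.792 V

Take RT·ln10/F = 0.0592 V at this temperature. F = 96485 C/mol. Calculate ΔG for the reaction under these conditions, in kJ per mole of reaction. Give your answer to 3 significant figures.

−365 kJ/mol

With Ag⁺/Ag reduced at the cathode, E°cell = +0.792 − (−0.544) = +1.336 V and n = 3.
Here Q = [Ga³⁺(aq)] / [Ag⁺(aq)]^3 = 5.49×10^3 (log Q = 3.739), giving E = +1.336 − (0.0592/3)·(3.739) = +1.2622 V.
ΔG = −nFE = −(3)(96485)(+1.2622) J/mol = −365 kJ/mol.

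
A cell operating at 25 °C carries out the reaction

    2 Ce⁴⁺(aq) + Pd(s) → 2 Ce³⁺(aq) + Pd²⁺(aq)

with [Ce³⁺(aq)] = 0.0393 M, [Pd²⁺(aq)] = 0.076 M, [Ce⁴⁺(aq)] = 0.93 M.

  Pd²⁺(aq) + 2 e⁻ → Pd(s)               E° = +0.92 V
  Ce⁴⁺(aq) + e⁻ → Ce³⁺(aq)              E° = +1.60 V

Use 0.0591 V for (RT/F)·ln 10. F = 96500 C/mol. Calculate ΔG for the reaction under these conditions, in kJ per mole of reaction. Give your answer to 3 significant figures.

−153 kJ/mol

With Ce⁴⁺/Ce³⁺ reduced at the cathode, E°cell = +1.60 − (+0.92) = +0.68 V and n = 2.
Q = ([Ce³⁺(aq)]^2·[Pd²⁺(aq)]) / [Ce⁴⁺(aq)]^2 = 0.000136, so log Q = −3.867 and E = +0.68 − (0.0591/2)(−3.867) = +0.7943 V.
Then ΔG = −nFE = −2 × 96500 × +0.7943 J/mol = −153 kJ/mol.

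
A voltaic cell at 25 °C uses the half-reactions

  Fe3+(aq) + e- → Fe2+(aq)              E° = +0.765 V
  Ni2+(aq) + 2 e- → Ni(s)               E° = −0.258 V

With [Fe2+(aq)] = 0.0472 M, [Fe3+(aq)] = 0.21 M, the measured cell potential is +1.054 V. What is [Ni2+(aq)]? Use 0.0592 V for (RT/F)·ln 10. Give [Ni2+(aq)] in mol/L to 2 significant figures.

The Fe³⁺/Fe²⁺ couple has the larger reduction potential, so it is the cathode: E°cell = +0.765 − (−0.258) = +1.023 V and n = 2.
Since E = E° − (0.0592/n)·log Q, log Q = n(E° − E)/0.0592 = −1.047.
For 2 Fe3+(aq) + Ni(s) → 2 Fe2+(aq) + Ni2+(aq), the reaction quotient is Q = ([Fe2+(aq)]^2·[Ni2+(aq)]) / [Fe3+(aq)]^2.
Solving for the unknown gives log [Ni2+(aq)] = 0.250, so [Ni2+(aq)] ≈ 1.8 M.

1.8 M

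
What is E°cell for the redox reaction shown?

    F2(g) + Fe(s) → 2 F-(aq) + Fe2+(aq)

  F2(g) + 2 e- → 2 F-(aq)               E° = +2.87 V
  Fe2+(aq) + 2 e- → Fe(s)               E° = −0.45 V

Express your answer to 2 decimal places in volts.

In the reaction as written, F2(g) is reduced (cathode) and Fe2+(aq) is produced by oxidation at the anode.
E°cell = E°(cathode) − E°(anode) = +2.87 − (−0.45) = +3.32 V.
The positive value indicates the reaction is spontaneous as written.

+3.32 V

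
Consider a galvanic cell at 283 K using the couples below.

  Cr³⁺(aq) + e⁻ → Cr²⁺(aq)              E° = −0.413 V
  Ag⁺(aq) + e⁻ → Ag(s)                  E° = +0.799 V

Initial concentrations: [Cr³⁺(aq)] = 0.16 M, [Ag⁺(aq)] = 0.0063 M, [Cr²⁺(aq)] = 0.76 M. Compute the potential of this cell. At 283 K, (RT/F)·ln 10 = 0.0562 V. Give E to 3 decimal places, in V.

+1.126 V

Ag⁺/Ag is reduced (cathode, E° = +0.799 V) and Cr³⁺/Cr²⁺ is oxidized (anode).
E°cell = +0.799 − (−0.413) = +1.212 V, with n = 1 electron transferred.
For the overall reaction Ag⁺(aq) + Cr²⁺(aq) → Ag(s) + Cr³⁺(aq), Q = [Cr³⁺(aq)] / ([Ag⁺(aq)]·[Cr²⁺(aq)]) = 33.4, giving log Q = 1.524.
Applying E = E° − (RT ln10/nF)·log Q gives +1.212 − (0.0562/1)(1.524) = +1.126 V.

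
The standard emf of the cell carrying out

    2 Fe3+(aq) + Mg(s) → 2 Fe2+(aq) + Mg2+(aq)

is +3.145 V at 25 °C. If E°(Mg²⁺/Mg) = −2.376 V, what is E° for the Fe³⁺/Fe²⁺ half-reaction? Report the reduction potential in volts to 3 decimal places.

In the reaction as written the Fe³⁺/Fe²⁺ couple is reduced (cathode) and Mg²⁺/Mg is oxidized (anode), so E°cell = E°(Fe³⁺/Fe²⁺) − E°(Mg²⁺/Mg).
E°(Fe³⁺/Fe²⁺) = E°cell + E°(anode) = +3.145 + (−2.376) = +0.769 V.

+0.769 V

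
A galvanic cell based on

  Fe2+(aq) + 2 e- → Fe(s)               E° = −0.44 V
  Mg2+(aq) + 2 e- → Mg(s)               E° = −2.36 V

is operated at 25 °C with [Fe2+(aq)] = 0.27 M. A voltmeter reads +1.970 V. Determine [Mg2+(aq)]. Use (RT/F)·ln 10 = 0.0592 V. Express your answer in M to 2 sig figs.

Fe²⁺/Fe is the cathode (higher E°); E°cell = −0.44 − (−2.36) = +1.92 V with n = 2.
From the Nernst equation, log Q = n(E° − E)/0.0592 = 2·(+1.92 − (+1.970))/0.0592 = −1.689.
Balancing electrons gives Fe2+(aq) + Mg(s) → Fe(s) + Mg2+(aq); thus Q = [Mg2+(aq)] / [Fe2+(aq)].
Solving for the unknown gives log [Mg2+(aq)] = −2.258, so [Mg2+(aq)] ≈ 0.0055 M.

0.0055 M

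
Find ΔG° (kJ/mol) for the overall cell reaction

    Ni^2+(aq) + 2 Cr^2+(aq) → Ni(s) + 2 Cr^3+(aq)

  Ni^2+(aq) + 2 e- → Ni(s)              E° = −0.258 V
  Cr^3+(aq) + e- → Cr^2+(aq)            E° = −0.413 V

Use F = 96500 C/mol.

−29.9 kJ/mol

In the reaction as written Ni^2+(aq) is reduced, so the Ni²⁺/Ni couple is the cathode and Cr³⁺/Cr²⁺ is the anode.
E°cell = −0.258 − (−0.413) = +0.155 V; balancing electrons gives n = 2.
ΔG° = −nFE°cell = −(2)(96500)(+0.155) J/mol = −29.9 kJ/mol.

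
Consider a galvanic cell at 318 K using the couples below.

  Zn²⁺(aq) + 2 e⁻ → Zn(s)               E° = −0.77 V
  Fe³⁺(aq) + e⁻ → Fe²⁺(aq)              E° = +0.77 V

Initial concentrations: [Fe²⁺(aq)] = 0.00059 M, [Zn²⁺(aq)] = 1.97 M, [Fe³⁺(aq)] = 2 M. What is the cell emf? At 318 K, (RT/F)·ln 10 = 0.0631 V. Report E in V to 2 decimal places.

The Fe³⁺/Fe²⁺ couple has the more positive E°, so it is the cathode; Zn²⁺/Zn is the anode.
E°cell = +0.77 − (−0.77) = +1.54 V, with n = 2 electrons transferred.
Balancing gives 2 Fe³⁺(aq) + Zn(s) → 2 Fe²⁺(aq) + Zn²⁺(aq); hence Q = ([Fe²⁺(aq)]^2·[Zn²⁺(aq)]) / [Fe³⁺(aq)]^2 = 1.71×10^−7 (log Q = −6.766).
By the Nernst equation, E = +1.54 − (0.0631/2)·(−6.766) = +1.75 V.

+1.75 V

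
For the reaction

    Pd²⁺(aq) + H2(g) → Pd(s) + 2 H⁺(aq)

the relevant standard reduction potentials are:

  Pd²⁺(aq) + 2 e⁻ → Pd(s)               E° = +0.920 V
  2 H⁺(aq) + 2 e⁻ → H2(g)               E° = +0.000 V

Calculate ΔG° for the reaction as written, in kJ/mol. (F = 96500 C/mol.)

−178 kJ/mol

In the reaction as written Pd²⁺(aq) is reduced, so the Pd²⁺/Pd couple is the cathode and 2H⁺/H₂ is the anode.
E°cell = +0.920 − (+0.000) = +0.920 V; balancing electrons gives n = 2.
ΔG° = −nFE°cell = −(2)(96500)(+0.920) J/mol = −178 kJ/mol.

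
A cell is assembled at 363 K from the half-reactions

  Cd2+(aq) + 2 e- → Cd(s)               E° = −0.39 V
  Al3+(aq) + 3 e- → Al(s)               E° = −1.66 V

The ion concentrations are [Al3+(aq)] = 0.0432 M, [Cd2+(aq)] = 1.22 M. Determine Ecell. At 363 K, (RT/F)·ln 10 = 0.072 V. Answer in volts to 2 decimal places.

Cd²⁺/Cd is reduced (cathode, E° = −0.39 V) and Al³⁺/Al is oxidized (anode).
The standard potential is −0.39 − (−1.66) = +1.27 V and the balanced reaction transfers n = 6 electrons.
Balancing gives 3 Cd2+(aq) + 2 Al(s) → 3 Cd(s) + 2 Al3+(aq); hence Q = [Al3+(aq)]^2 / [Cd2+(aq)]^3 = 0.00103 (log Q = −2.988).
Applying E = E° − (RT ln10/nF)·log Q gives +1.27 − (0.072/6)(−2.988) = +1.31 V.

+1.31 V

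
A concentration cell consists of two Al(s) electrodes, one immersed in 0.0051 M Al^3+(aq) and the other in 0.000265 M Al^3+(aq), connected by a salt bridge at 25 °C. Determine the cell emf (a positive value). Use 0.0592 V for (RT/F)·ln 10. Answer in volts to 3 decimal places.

0.025 V

For a concentration cell E°cell = 0, since both electrodes use the same couple.
The compartment with the higher Al^3+(aq) concentration (0.0051 M) acts as the cathode; ions are reduced there and produced at the dilute (0.000265 M) anode.
With n = 3, Ecell = −(0.0592/3)·log([dilute]/[conc]) = −(0.0592/3)·log(0.000265/0.0051) = +0.025 V.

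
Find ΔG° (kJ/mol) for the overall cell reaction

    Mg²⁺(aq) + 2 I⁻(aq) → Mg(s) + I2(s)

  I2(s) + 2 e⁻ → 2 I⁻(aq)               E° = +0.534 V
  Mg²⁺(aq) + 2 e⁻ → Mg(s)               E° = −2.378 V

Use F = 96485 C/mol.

In the reaction as written Mg²⁺(aq) is reduced, so the Mg²⁺/Mg couple is the cathode and I₂/I⁻ is the anode.
E°cell = −2.378 − (+0.534) = −2.912 V; balancing electrons gives n = 2.
ΔG° = −nFE°cell = −(2)(96485)(−2.912) J/mol = +562 kJ/mol.

+562 kJ/mol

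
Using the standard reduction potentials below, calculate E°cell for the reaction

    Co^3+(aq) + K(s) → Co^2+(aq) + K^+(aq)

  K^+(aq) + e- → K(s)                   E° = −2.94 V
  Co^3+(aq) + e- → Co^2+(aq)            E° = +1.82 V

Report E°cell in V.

In the reaction as written, Co^3+(aq) is reduced (cathode) and K^+(aq) is produced by oxidation at the anode.
E°cell = E°(cathode) − E°(anode) = +1.82 − (−2.94) = +4.76 V.
The positive value indicates the reaction is spontaneous as written.

+4.76 V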